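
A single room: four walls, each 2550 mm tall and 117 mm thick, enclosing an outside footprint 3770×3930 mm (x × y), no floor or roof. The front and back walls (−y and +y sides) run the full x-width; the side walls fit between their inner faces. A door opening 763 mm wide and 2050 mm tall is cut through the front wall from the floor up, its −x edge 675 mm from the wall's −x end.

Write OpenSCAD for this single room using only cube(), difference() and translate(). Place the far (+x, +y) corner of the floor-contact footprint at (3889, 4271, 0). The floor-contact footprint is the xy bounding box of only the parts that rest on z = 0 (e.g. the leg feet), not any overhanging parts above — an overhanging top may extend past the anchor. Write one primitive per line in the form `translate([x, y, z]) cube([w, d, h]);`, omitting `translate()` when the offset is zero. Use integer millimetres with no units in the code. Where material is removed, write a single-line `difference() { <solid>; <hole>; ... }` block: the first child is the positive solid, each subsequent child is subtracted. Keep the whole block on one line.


difference() { translate([119, 341, 0]) cube([3770, 117, 2550]); translate([794, 341, 0]) cube([763, 117, 2050]); }
translate([119, 4154, 0]) cube([3770, 117, 2550]);
translate([119, 458, 0]) cube([117, 3696, 2550]);
translate([3772, 458, 0]) cube([117, 3696, 2550]);


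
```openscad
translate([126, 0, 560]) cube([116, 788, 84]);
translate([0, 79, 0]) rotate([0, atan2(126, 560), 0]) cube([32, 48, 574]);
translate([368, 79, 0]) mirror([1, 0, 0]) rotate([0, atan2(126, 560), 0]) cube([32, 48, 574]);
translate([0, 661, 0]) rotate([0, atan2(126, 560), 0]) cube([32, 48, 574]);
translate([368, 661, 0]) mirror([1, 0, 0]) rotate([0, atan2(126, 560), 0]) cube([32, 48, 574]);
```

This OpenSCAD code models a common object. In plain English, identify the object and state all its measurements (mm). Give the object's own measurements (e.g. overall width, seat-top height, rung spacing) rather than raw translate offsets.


A sawhorse. A 116×788×84 mm beam (x, y, z) sits on two A-frame leg pairs. Each pair is two raked legs of 32×48 mm section (48 mm along y) splaying symmetrically in x. Each leg rises 560 mm vertically over 126 mm of horizontal reach and is 574 mm long along its own axis. Every leg's outer bottom edge rests on the floor and its outer top edge meets a bottom edge of the beam — the left legs (tilting toward +x) meet the beam's −x bottom edge, the right legs (their mirror images, tilting toward −x) meet its +x bottom edge — so the leg tops tuck under the beam, the beam's underside is 560 mm above the floor, and the feet are 368 mm apart outside-to-outside with the beam centred between them. The two leg pairs are set in 79 mm from either end of the beam.


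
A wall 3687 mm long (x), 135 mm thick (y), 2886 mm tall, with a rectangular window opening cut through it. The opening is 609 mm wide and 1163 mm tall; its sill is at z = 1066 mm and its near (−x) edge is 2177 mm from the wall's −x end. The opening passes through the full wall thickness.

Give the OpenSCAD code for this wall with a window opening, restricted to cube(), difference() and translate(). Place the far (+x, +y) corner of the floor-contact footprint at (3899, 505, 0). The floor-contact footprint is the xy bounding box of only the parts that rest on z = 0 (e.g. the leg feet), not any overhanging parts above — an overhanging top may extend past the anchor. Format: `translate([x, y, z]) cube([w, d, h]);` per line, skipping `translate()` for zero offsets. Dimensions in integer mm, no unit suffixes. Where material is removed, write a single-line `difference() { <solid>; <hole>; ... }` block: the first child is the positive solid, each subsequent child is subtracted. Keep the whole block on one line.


difference() { translate([212, 370, 0]) cube([3687, 135, 2886]); translate([2389, 370, 1066]) cube([609, 135, 1163]); }


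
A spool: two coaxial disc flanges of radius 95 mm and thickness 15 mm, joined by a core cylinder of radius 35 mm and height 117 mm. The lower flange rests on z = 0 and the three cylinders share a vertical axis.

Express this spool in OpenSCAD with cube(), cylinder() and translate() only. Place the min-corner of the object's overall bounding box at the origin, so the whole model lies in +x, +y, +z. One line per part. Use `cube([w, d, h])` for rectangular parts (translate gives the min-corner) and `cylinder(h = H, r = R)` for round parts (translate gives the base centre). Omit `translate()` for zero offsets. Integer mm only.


translate([95, 95, 0]) cylinder(h = 15, r = 95);
translate([95, 95, 15]) cylinder(h = 117, r = 35);
translate([95, 95, 132]) cylinder(h = 15, r = 95);


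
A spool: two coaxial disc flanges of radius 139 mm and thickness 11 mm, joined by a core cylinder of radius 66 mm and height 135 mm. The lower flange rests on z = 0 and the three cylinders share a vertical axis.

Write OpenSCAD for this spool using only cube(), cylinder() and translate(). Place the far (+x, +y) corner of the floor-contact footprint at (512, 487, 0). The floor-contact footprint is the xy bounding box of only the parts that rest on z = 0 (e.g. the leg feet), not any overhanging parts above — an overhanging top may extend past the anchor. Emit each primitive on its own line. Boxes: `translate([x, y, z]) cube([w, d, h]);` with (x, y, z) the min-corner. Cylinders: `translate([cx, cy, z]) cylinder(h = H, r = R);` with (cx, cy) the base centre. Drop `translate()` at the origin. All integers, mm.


translate([373, 348, 0]) cylinder(h = 11, r = 139);
translate([373, 348, 11]) cylinder(h = 135, r = 66);
translate([373, 348, 146]) cylinder(h = 11, r = 139);


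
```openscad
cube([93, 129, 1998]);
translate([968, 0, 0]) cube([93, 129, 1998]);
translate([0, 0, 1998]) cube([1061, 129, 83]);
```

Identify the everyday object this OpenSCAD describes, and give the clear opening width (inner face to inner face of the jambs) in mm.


A door frame. The clear opening width is 875 mm.

Two 1998 mm tall posts with a header on top — a door frame. The left jamb is 93 mm wide at x = 0; the right jamb starts at x = 968. The clear opening is 968 − 93 = 875 mm.


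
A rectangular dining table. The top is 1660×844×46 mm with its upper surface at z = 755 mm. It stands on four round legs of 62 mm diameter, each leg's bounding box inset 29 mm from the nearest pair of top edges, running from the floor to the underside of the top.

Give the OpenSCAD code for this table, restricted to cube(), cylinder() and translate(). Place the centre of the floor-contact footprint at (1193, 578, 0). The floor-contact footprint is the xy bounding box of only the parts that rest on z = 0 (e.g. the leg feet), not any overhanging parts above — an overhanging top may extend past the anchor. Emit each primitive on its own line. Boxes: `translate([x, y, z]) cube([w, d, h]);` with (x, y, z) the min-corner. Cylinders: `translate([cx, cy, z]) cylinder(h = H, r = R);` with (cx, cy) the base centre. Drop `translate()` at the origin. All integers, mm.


// leg_h = 755 - 46 = 709
translate([363, 156, 709]) cube([1660, 844, 46]);
translate([423, 216, 0]) cylinder(h = 709, r = 31);
translate([1963, 216, 0]) cylinder(h = 709, r = 31);
translate([423, 940, 0]) cylinder(h = 709, r = 31);
translate([1963, 940, 0]) cylinder(h = 709, r = 31);


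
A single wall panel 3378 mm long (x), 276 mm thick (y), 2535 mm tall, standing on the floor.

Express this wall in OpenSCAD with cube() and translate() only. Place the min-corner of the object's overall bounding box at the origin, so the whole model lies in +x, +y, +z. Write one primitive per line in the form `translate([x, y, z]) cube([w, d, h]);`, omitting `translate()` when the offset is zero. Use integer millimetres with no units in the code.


cube([3378, 276, 2535]);


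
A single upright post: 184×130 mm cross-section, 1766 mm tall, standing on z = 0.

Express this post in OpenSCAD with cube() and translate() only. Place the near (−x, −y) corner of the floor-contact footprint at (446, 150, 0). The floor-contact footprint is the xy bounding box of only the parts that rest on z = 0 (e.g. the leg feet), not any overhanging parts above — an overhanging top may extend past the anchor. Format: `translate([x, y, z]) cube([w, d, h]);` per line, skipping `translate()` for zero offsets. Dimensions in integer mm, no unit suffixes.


translate([446, 150, 0]) cube([184, 130, 1766]);


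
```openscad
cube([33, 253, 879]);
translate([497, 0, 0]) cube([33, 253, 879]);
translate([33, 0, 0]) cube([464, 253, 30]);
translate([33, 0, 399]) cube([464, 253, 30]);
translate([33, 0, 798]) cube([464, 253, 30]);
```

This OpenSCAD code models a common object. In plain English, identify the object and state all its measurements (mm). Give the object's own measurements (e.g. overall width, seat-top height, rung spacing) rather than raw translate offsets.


An open bookshelf. Two side panels, each 33 mm thick, 253 mm deep and 879 mm tall, stand 530 mm apart (outside-to-outside). Between them sit 3 shelves, each 30 mm thick and 253 mm deep, spanning the full gap between the sides. The bottom shelf rests on the floor (its underside at z = 0) and the clear gap between one shelf's top and the next shelf's underside is 369 mm.


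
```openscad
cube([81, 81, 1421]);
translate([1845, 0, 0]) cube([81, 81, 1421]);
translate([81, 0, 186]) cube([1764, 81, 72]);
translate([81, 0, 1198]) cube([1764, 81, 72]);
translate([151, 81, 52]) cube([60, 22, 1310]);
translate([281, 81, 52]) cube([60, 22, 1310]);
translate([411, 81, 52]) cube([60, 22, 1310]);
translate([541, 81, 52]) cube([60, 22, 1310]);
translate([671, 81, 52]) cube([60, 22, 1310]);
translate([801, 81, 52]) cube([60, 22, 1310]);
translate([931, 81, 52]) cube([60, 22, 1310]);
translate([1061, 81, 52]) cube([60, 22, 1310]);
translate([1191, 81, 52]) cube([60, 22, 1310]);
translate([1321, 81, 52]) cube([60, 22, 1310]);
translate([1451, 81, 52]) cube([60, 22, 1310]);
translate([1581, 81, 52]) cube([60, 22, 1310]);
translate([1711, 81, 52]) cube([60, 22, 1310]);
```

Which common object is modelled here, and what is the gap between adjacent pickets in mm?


A fence section. The picket gap is 70 mm.

Two posts, two rails, 13 pickets — a fence section. Span 1764 mm holds 13 pickets of 60 mm with 14 equal gaps: ⌊(1764 − 13·60) / 14⌋ = 70 mm.


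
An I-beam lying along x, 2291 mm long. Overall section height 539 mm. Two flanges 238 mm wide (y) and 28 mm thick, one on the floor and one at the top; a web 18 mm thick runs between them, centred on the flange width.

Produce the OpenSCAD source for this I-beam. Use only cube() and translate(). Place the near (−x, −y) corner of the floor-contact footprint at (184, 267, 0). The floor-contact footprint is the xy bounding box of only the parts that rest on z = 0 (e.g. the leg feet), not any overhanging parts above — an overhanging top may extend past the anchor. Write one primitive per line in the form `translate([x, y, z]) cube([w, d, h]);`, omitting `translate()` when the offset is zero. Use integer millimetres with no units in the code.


translate([184, 267, 0]) cube([2291, 238, 28]);
translate([184, 377, 28]) cube([2291, 18, 483]);
translate([184, 267, 511]) cube([2291, 238, 28]);


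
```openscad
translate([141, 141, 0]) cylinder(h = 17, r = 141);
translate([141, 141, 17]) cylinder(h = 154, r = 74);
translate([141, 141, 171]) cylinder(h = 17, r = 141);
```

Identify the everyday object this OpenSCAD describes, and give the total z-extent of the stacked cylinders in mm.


A spool. The overall height is 188 mm.

Three coaxial cylinders, large–small–large — a spool. Two 17 mm flanges and a 154 mm core give 17 + 154 + 17 = 188 mm.


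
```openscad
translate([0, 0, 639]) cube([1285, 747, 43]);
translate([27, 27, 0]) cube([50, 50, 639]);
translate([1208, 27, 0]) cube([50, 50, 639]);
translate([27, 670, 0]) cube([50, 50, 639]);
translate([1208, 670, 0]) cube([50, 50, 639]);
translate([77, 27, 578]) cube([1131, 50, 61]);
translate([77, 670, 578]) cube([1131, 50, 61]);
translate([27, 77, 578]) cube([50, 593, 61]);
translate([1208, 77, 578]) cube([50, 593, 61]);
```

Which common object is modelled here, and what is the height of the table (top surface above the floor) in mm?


A table. The table height is 682 mm.

A 1285×747×43 slab sits at z = 639 on four 50 mm square posts — a table. The top surface is at 639 + 43 = 682 mm.


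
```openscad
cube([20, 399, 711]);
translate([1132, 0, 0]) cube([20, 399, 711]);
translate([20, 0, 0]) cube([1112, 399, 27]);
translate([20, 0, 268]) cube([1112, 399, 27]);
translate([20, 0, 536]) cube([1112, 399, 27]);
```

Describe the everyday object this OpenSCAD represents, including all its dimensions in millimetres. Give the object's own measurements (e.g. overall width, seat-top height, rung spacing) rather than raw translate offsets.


An open bookshelf. Two side panels, each 20 mm thick, 399 mm deep and 711 mm tall, stand 1152 mm apart (outside-to-outside). Between them sit 3 shelves, each 27 mm thick and 399 mm deep, spanning the full gap between the sides. The bottom shelf rests on the floor (its underside at z = 0) and the clear gap between one shelf's top and the next shelf's underside is 241 mm.


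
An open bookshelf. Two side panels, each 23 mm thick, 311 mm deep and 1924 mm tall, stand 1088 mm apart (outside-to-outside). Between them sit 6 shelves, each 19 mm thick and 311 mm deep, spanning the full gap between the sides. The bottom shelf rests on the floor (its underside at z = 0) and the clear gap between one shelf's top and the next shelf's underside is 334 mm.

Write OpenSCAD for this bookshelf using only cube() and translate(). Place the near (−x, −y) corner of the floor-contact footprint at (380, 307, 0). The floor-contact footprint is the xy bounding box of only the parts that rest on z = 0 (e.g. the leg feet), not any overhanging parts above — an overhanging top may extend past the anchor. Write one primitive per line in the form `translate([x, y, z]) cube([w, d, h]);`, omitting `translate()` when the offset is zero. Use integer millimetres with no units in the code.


translate([380, 307, 0]) cube([23, 311, 1924]);
translate([1445, 307, 0]) cube([23, 311, 1924]);
translate([403, 307, 0]) cube([1042, 311, 19]);
translate([403, 307, 353]) cube([1042, 311, 19]);
translate([403, 307, 706]) cube([1042, 311, 19]);
translate([403, 307, 1059]) cube([1042, 311, 19]);
translate([403, 307, 1412]) cube([1042, 311, 19]);
translate([403, 307, 1765]) cube([1042, 311, 19]);


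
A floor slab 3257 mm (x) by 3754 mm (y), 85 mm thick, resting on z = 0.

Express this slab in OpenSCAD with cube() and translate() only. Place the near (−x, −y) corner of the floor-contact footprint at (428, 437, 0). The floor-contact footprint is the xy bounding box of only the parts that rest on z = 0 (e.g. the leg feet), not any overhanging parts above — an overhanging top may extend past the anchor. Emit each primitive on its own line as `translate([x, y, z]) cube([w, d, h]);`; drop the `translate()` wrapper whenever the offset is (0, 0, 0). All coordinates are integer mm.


translate([428, 437, 0]) cube([3257, 3754, 85]);


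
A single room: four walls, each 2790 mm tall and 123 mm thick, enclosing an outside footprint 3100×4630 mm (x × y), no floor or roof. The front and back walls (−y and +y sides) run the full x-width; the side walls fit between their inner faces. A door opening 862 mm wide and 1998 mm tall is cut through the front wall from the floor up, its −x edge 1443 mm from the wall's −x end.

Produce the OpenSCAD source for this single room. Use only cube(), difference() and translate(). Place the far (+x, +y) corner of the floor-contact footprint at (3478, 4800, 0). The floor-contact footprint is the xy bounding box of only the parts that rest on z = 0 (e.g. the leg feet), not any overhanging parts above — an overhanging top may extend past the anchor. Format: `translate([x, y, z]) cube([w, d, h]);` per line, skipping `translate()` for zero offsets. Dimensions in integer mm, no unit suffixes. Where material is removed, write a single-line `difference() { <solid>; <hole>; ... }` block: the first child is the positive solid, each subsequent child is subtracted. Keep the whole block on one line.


difference() { translate([378, 170, 0]) cube([3100, 123, 2790]); translate([1821, 170, 0]) cube([862, 123, 1998]); }
translate([378, 4677, 0]) cube([3100, 123, 2790]);
translate([378, 293, 0]) cube([123, 4384, 2790]);
translate([3355, 293, 0]) cube([123, 4384, 2790]);


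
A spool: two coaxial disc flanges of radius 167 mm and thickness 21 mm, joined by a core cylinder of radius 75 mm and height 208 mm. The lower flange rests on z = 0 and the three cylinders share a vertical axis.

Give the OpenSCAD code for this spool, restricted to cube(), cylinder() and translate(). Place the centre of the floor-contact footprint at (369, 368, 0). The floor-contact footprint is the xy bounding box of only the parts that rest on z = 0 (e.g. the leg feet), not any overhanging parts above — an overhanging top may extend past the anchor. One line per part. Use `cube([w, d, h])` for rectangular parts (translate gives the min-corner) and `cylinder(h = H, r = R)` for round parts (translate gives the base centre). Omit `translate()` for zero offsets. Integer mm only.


translate([369, 368, 0]) cylinder(h = 21, r = 167);
translate([369, 368, 21]) cylinder(h = 208, r = 75);
translate([369, 368, 229]) cylinder(h = 21, r = 167);


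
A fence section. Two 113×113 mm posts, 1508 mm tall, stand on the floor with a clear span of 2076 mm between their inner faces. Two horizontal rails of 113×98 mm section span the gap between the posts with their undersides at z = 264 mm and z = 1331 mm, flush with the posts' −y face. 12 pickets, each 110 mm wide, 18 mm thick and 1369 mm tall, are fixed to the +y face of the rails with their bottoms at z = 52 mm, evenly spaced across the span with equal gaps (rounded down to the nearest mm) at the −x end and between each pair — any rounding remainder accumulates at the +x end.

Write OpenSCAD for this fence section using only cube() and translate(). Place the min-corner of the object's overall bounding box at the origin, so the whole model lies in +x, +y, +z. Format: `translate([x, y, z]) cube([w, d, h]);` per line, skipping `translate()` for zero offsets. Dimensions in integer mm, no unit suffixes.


cube([113, 113, 1508]);
translate([2189, 0, 0]) cube([113, 113, 1508]);
translate([113, 0, 264]) cube([2076, 113, 98]);
translate([113, 0, 1331]) cube([2076, 113, 98]);
translate([171, 113, 52]) cube([110, 18, 1369]);
translate([339, 113, 52]) cube([110, 18, 1369]);
translate([507, 113, 52]) cube([110, 18, 1369]);
translate([675, 113, 52]) cube([110, 18, 1369]);
translate([843, 113, 52]) cube([110, 18, 1369]);
translate([1011, 113, 52]) cube([110, 18, 1369]);
translate([1179, 113, 52]) cube([110, 18, 1369]);
translate([1347, 113, 52]) cube([110, 18, 1369]);
translate([1515, 113, 52]) cube([110, 18, 1369]);
translate([1683, 113, 52]) cube([110, 18, 1369]);
translate([1851, 113, 52]) cube([110, 18, 1369]);
translate([2019, 113, 52]) cube([110, 18, 1369]);


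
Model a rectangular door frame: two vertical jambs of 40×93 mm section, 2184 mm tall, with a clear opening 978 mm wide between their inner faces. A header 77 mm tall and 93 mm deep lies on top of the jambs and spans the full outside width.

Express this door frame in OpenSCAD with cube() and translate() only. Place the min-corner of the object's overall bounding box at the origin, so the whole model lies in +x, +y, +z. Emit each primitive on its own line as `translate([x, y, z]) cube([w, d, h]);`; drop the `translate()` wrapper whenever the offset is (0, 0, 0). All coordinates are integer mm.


cube([40, 93, 2184]);
translate([1018, 0, 0]) cube([40, 93, 2184]);
translate([0, 0, 2184]) cube([1058, 93, 77]);


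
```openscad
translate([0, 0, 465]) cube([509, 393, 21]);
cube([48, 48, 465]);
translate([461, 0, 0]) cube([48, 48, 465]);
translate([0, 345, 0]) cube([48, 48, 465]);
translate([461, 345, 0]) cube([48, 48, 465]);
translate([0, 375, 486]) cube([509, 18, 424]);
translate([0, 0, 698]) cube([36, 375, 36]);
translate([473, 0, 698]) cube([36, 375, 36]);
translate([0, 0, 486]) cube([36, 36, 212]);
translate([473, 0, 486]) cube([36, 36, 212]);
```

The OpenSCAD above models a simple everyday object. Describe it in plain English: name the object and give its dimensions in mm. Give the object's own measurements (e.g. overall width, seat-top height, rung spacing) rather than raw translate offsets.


A chair. The seat is a 509×393×21 mm slab with its top at z = 486 mm, on four 48×48 mm corner legs (flush with the seat edges, standing on z = 0). A flat backrest 18 mm thick, 424 mm tall, spans the full seat width and rises from the seat top along its +y edge, rear face flush with the rear of the seat. Two armrests of 36×36 mm section run along each side from the seat's front edge to the front of the backrest, top faces 248 mm above the seat top and outer faces flush with the seat's x-edges; a 36×36 mm post under the front of each armrest stands on the seat at the front corner.


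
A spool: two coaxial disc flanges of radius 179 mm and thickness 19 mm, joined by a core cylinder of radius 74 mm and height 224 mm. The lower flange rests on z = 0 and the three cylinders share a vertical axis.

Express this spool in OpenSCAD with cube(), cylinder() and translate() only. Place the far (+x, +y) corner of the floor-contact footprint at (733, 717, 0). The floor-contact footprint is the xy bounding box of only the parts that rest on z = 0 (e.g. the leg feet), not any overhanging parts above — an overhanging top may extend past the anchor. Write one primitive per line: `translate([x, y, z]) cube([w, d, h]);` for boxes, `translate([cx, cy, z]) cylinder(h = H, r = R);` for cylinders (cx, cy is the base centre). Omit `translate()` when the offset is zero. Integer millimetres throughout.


translate([554, 538, 0]) cylinder(h = 19, r = 179);
translate([554, 538, 19]) cylinder(h = 224, r = 74);
translate([554, 538, 243]) cylinder(h = 19, r = 179);


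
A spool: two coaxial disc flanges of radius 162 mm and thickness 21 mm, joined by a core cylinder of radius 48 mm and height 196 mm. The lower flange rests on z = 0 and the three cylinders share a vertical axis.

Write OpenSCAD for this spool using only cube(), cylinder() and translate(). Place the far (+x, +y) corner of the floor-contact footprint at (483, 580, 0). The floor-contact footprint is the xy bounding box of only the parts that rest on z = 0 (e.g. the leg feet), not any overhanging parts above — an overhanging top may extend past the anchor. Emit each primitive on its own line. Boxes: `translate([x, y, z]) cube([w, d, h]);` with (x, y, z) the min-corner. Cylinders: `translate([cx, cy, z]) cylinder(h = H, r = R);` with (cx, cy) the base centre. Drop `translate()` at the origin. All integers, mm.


translate([321, 418, 0]) cylinder(h = 21, r = 162);
translate([321, 418, 21]) cylinder(h = 196, r = 48);
translate([321, 418, 217]) cylinder(h = 21, r = 162);


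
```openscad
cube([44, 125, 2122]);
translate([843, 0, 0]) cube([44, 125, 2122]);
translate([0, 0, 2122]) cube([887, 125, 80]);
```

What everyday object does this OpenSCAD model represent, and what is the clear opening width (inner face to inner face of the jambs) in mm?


A door frame. The clear opening width is 799 mm.

Two 2122 mm tall posts with a header on top — a door frame. The left jamb is 44 mm wide at x = 0; the right jamb starts at x = 843. The clear opening is 843 − 44 = 799 mm.


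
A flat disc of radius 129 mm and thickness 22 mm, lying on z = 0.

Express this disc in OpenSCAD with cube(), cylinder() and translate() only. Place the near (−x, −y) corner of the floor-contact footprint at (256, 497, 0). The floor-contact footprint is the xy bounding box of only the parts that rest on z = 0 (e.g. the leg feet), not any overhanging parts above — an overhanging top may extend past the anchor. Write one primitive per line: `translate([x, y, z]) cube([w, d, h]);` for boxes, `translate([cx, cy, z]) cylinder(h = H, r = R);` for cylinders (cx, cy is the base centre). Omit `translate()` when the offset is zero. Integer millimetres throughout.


translate([385, 626, 0]) cylinder(h = 22, r = 129);


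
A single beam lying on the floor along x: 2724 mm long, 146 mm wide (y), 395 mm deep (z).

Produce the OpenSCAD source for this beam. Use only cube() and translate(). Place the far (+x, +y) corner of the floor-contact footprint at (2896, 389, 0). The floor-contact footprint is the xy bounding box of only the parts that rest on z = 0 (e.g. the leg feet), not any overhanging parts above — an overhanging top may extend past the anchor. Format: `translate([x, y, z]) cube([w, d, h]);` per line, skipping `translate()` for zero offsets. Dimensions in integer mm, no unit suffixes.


translate([172, 243, 0]) cube([2724, 146, 395]);


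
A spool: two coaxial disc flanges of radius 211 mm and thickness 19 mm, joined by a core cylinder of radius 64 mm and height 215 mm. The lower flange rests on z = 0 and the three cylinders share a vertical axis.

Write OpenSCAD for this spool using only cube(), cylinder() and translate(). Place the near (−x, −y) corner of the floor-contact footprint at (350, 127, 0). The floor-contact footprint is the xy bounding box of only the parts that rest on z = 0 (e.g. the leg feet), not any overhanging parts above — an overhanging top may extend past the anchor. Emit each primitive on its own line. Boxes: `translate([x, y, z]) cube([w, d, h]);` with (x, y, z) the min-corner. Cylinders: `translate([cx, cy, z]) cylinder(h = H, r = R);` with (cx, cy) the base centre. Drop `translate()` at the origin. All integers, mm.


translate([561, 338, 0]) cylinder(h = 19, r = 211);
translate([561, 338, 19]) cylinder(h = 215, r = 64);
translate([561, 338, 234]) cylinder(h = 19, r = 211);


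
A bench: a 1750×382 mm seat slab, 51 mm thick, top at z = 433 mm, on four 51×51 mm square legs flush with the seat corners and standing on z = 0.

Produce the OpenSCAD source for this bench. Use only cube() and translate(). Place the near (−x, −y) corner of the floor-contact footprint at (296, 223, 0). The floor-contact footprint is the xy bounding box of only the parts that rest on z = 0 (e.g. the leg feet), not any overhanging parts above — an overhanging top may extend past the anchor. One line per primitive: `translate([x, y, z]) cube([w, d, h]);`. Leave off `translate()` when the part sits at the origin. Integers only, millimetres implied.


translate([296, 223, 382]) cube([1750, 382, 51]);
translate([296, 223, 0]) cube([51, 51, 382]);
translate([296, 554, 0]) cube([51, 51, 382]);
translate([1995, 223, 0]) cube([51, 51, 382]);
translate([1995, 554, 0]) cube([51, 51, 382]);


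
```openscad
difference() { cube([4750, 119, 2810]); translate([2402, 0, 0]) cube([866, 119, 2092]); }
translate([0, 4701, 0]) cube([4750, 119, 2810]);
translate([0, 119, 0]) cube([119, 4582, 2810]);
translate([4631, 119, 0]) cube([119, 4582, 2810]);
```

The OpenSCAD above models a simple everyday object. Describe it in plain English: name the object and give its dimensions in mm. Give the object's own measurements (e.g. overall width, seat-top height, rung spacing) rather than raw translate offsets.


A single room: four walls, each 2810 mm tall and 119 mm thick, enclosing an outside footprint 4750×4820 mm (x × y), no floor or roof. The front and back walls (−y and +y sides) run the full x-width; the side walls fit between their inner faces. A door opening 866 mm wide and 2092 mm tall is cut through the front wall from the floor up, its −x edge 2402 mm from the wall's −x end.


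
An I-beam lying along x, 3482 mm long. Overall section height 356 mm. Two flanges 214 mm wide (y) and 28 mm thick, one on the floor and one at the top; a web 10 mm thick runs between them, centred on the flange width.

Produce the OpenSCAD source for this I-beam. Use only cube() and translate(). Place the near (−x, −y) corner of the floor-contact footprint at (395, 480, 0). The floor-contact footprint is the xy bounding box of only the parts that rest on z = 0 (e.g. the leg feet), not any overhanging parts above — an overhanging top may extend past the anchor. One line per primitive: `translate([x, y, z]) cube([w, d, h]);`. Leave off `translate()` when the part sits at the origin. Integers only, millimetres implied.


translate([395, 480, 0]) cube([3482, 214, 28]);
translate([395, 582, 28]) cube([3482, 10, 300]);
translate([395, 480, 328]) cube([3482, 214, 28]);


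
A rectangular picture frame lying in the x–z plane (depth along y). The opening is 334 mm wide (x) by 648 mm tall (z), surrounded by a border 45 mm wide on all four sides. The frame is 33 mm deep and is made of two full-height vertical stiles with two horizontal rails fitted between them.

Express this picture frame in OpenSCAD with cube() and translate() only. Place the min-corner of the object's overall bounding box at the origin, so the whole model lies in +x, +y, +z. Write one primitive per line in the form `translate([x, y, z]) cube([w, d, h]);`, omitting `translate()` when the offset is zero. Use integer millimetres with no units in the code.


cube([45, 33, 738]);
translate([379, 0, 0]) cube([45, 33, 738]);
translate([45, 0, 0]) cube([334, 33, 45]);
translate([45, 0, 693]) cube([334, 33, 45]);


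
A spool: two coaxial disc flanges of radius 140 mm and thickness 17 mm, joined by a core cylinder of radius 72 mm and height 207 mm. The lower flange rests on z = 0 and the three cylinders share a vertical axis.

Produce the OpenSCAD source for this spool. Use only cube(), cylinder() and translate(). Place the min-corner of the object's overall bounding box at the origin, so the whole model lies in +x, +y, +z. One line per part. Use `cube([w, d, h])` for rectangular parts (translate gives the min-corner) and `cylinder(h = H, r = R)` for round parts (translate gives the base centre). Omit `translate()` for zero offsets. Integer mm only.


translate([140, 140, 0]) cylinder(h = 17, r = 140);
translate([140, 140, 17]) cylinder(h = 207, r = 72);
translate([140, 140, 224]) cylinder(h = 17, r = 140);


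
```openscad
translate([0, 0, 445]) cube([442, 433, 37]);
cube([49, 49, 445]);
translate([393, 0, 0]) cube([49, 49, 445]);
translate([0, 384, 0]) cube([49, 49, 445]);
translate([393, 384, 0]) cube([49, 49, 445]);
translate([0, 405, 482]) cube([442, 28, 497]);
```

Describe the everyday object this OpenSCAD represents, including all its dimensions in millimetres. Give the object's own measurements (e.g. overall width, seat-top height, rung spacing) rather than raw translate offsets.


A chair. The seat is a 442×433×37 mm slab with its top at z = 482 mm, on four 49×49 mm corner legs (flush with the seat edges, standing on z = 0). A flat backrest 28 mm thick, 497 mm tall, spans the full seat width and rises from the seat top along its +y edge, rear face flush with the rear of the seat.


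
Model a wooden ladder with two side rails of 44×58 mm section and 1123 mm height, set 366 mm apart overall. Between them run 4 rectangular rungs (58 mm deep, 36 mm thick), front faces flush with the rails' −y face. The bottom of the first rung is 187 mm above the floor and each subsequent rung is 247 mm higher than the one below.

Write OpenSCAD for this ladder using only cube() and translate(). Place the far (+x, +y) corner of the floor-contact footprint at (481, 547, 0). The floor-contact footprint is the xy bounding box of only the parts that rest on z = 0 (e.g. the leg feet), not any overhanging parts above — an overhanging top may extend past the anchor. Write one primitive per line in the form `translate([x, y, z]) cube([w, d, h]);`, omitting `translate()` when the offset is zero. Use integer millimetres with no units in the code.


translate([115, 489, 0]) cube([44, 58, 1123]);
translate([437, 489, 0]) cube([44, 58, 1123]);
translate([159, 489, 187]) cube([278, 58, 36]);
translate([159, 489, 434]) cube([278, 58, 36]);
translate([159, 489, 681]) cube([278, 58, 36]);
translate([159, 489, 928]) cube([278, 58, 36]);


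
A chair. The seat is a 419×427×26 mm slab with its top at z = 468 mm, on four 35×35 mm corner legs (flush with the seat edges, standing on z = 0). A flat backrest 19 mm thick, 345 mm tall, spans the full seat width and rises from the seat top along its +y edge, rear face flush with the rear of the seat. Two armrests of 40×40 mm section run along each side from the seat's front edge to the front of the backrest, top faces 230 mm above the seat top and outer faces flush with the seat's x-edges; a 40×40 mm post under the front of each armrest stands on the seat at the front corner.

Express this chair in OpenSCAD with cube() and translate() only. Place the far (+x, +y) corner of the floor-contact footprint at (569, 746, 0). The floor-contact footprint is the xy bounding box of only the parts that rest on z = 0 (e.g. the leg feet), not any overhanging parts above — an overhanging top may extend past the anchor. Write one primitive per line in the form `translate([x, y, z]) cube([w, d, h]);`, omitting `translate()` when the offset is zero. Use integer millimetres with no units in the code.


translate([150, 319, 442]) cube([419, 427, 26]);
translate([150, 319, 0]) cube([35, 35, 442]);
translate([534, 319, 0]) cube([35, 35, 442]);
translate([150, 711, 0]) cube([35, 35, 442]);
translate([534, 711, 0]) cube([35, 35, 442]);
translate([150, 727, 468]) cube([419, 19, 345]);
translate([150, 319, 658]) cube([40, 408, 40]);
translate([529, 319, 658]) cube([40, 408, 40]);
translate([150, 319, 468]) cube([40, 40, 190]);
translate([529, 319, 468]) cube([40, 40, 190]);


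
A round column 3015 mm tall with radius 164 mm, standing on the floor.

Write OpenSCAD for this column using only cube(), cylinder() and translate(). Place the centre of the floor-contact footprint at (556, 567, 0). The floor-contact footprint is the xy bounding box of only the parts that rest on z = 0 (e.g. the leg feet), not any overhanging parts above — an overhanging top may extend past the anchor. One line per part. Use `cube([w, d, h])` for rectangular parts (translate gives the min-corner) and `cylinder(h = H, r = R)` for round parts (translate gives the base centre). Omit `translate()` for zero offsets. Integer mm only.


translate([556, 567, 0]) cylinder(h = 3015, r = 164);


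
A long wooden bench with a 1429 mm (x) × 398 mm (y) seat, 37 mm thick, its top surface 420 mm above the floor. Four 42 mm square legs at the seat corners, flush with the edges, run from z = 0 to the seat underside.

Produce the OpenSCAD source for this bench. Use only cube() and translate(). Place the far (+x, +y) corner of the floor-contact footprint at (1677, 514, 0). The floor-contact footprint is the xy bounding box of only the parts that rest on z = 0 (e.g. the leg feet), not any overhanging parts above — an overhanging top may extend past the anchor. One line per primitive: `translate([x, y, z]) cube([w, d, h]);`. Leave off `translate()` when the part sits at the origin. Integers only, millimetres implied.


translate([248, 116, 383]) cube([1429, 398, 37]);
translate([248, 116, 0]) cube([42, 42, 383]);
translate([248, 472, 0]) cube([42, 42, 383]);
translate([1635, 116, 0]) cube([42, 42, 383]);
translate([1635, 472, 0]) cube([42, 42, 383]);


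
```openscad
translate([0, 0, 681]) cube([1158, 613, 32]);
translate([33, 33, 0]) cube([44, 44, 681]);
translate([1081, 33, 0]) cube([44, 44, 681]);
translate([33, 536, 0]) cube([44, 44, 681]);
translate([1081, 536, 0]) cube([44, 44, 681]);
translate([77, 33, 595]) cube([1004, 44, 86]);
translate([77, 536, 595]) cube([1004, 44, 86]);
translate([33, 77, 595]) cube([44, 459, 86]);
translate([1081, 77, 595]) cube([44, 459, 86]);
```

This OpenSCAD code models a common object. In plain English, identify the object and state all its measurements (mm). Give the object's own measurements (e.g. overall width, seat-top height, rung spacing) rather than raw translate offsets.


A rectangular dining table. The top is 1158×613×32 mm with its upper surface at z = 713 mm. It stands on four 44×44 mm square legs, each inset 33 mm from the nearest pair of top edges, running from the floor to the underside of the top. Four apron rails, 44 mm thick and 86 mm tall, run between adjacent legs with their top edges flush with the underside of the top and their outer faces flush with the legs' outer faces.


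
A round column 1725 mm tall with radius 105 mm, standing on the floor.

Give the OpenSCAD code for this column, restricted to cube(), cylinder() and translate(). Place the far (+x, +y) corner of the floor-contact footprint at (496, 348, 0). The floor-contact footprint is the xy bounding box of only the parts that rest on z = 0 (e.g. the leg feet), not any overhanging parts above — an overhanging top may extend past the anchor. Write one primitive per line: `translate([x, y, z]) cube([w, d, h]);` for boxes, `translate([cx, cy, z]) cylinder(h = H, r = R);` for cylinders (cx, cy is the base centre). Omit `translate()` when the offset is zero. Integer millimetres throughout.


translate([391, 243, 0]) cylinder(h = 1725, r = 105);


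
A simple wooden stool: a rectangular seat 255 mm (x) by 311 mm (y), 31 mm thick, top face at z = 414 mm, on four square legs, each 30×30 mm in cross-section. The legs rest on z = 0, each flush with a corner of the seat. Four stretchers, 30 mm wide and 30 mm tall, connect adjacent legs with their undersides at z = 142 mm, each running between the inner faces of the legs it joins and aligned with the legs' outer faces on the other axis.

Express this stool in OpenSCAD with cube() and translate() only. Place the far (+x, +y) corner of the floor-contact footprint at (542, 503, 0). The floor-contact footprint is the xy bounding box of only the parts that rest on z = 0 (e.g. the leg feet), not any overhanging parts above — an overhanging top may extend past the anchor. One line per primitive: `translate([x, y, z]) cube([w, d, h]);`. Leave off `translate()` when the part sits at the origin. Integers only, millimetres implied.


translate([287, 192, 383]) cube([255, 311, 31]);
translate([287, 192, 0]) cube([30, 30, 383]);
translate([512, 192, 0]) cube([30, 30, 383]);
translate([287, 473, 0]) cube([30, 30, 383]);
translate([512, 473, 0]) cube([30, 30, 383]);
translate([317, 192, 142]) cube([195, 30, 30]);
translate([317, 473, 142]) cube([195, 30, 30]);
translate([287, 222, 142]) cube([30, 251, 30]);
translate([512, 222, 142]) cube([30, 251, 30]);


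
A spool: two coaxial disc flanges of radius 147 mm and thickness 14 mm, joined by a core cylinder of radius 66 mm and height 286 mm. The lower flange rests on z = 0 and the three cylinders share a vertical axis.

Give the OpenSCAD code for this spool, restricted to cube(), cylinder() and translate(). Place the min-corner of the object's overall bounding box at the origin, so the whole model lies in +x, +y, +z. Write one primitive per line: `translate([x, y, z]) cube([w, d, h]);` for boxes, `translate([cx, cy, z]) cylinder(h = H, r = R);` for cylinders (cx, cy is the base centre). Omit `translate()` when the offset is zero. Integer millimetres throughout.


translate([147, 147, 0]) cylinder(h = 14, r = 147);
translate([147, 147, 14]) cylinder(h = 286, r = 66);
translate([147, 147, 300]) cylinder(h = 14, r = 147);


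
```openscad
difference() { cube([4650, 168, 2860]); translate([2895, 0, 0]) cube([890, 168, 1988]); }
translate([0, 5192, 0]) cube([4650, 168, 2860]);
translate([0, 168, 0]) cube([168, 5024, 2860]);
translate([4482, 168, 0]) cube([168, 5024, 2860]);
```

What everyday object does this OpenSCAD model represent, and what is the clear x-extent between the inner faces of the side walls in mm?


A single room. The interior width is 4314 mm.

Four walls enclosing a rectangle with a door in the front wall — a room. Outside width 4650 minus two 168 mm walls gives 4314 mm.


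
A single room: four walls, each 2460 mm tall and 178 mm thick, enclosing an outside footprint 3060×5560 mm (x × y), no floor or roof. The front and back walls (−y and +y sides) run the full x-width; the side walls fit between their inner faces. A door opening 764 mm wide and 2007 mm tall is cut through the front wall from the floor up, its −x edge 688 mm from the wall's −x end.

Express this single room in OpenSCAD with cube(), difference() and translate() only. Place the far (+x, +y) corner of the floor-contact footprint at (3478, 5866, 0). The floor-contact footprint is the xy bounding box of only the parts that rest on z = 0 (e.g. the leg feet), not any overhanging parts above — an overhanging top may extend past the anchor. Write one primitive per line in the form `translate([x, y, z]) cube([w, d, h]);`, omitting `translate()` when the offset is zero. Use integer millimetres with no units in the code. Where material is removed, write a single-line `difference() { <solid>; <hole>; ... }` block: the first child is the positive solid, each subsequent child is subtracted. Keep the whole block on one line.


difference() { translate([418, 306, 0]) cube([3060, 178, 2460]); translate([1106, 306, 0]) cube([764, 178, 2007]); }
translate([418, 5688, 0]) cube([3060, 178, 2460]);
translate([418, 484, 0]) cube([178, 5204, 2460]);
translate([3300, 484, 0]) cube([178, 5204, 2460]);
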